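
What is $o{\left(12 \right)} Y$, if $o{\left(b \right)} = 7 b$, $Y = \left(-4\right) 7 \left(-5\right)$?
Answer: $11760$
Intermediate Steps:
$Y = 140$ ($Y = \left(-28\right) \left(-5\right) = 140$)
$o{\left(12 \right)} Y = 7 \cdot 12 \cdot 140 = 84 \cdot 140 = 11760$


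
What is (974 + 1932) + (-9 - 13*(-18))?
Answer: 3131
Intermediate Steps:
(974 + 1932) + (-9 - 13*(-18)) = 2906 + (-9 + 234) = 2906 + 225 = 3131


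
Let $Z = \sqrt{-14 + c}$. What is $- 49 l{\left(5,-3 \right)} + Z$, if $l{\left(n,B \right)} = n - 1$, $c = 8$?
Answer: $-196 + i \sqrt{6} \approx -196.0 + 2.4495 i$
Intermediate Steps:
$l{\left(n,B \right)} = -1 + n$ ($l{\left(n,B \right)} = n - 1 = -1 + n$)
$Z = i \sqrt{6}$ ($Z = \sqrt{-14 + 8} = \sqrt{-6} = i \sqrt{6} \approx 2.4495 i$)
$- 49 l{\left(5,-3 \right)} + Z = - 49 \left(-1 + 5\right) + i \sqrt{6} = \left(-49\right) 4 + i \sqrt{6} = -196 + i \sqrt{6}$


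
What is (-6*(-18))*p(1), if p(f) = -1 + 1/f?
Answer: 0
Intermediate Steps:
(-6*(-18))*p(1) = (-6*(-18))*((1 - 1*1)/1) = 108*(1*(1 - 1)) = 108*(1*0) = 108*0 = 0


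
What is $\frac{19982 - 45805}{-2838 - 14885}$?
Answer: $\frac{25823}{17723} \approx 1.457$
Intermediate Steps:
$\frac{19982 - 45805}{-2838 - 14885} = - \frac{25823}{-17723} = \left(-25823\right) \left(- \frac{1}{17723}\right) = \frac{25823}{17723}$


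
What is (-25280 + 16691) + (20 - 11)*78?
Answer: -7887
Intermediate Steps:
(-25280 + 16691) + (20 - 11)*78 = -8589 + 9*78 = -8589 + 702 = -7887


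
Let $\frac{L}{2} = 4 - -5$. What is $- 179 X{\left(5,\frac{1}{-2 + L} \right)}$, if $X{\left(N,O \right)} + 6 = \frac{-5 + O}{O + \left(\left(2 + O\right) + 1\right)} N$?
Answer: $\frac{24881}{10} \approx 2488.1$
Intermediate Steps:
$L = 18$ ($L = 2 \left(4 - -5\right) = 2 \left(4 + 5\right) = 2 \cdot 9 = 18$)
$X{\left(N,O \right)} = -6 + \frac{N \left(-5 + O\right)}{3 + 2 O}$ ($X{\left(N,O \right)} = -6 + \frac{-5 + O}{O + \left(\left(2 + O\right) + 1\right)} N = -6 + \frac{-5 + O}{O + \left(3 + O\right)} N = -6 + \frac{-5 + O}{3 + 2 O} N = -6 + \frac{N \left(-5 + O\right)}{3 + 2 O}$)
$- 179 X{\left(5,\frac{1}{-2 + L} \right)} = - 179 \frac{-18 - \frac{12}{-2 + 18} - 25 + \frac{5}{-2 + 18}}{3 + \frac{2}{-2 + 18}} = - 179 \frac{-18 - \frac{12}{16} - 25 + \frac{5}{16}}{3 + \frac{2}{16}} = - 179 \frac{-18 - \frac{3}{4} - 25 + 5 \cdot \frac{1}{16}}{3 + 2 \cdot \frac{1}{16}} = - 179 \frac{-18 - \frac{3}{4} - 25 + \frac{5}{16}}{3 + \frac{1}{8}} = - 179 \frac{1}{\frac{25}{8}} \left(- \frac{695}{16}\right) = - 179 \cdot \frac{8}{25} \left(- \frac{695}{16}\right) = \left(-179\right) \left(- \frac{139}{10}\right) = \frac{24881}{10}$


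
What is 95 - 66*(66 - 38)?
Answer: -1753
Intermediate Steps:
95 - 66*(66 - 38) = 95 - 66*28 = 95 - 1848 = -1753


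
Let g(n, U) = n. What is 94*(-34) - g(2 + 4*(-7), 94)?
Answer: -3170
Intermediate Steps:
94*(-34) - g(2 + 4*(-7), 94) = 94*(-34) - (2 + 4*(-7)) = -3196 - (2 - 28) = -3196 - 1*(-26) = -3196 + 26 = -3170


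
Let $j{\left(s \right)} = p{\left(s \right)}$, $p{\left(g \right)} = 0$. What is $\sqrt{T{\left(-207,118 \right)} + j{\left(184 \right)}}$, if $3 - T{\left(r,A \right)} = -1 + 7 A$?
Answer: $i \sqrt{822} \approx 28.671 i$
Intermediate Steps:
$j{\left(s \right)} = 0$
$T{\left(r,A \right)} = 4 - 7 A$ ($T{\left(r,A \right)} = 3 - \left(-1 + 7 A\right) = 4 - 7 A$)
$\sqrt{T{\left(-207,118 \right)} + j{\left(184 \right)}} = \sqrt{\left(4 - 826\right) + 0} = \sqrt{-822 + 0} = \sqrt{-822} = i \sqrt{822}$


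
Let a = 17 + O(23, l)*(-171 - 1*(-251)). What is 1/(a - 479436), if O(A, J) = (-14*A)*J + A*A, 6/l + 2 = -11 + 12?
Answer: -1/282539 ≈ -3.5393e-6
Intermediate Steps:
l = -6 (l = 6/(-2 + (-11 + 12)) = 6/(-2 + 1) = 6/(-1) = 6*(-1) = -6)
O(A, J) = A**2 - 14*A*J (O(A, J) = -14*A*J + A**2 = A**2 - 14*A*J)
a = 196897 (a = 17 + (23*(23 - 14*(-6)))*(-171 - 1*(-251)) = 17 + (23*(23 + 84))*(-171 + 251) = 17 + (23*107)*80 = 17 + 2461*80 = 17 + 196880 = 196897)
1/(a - 479436) = 1/(196897 - 479436) = 1/(-282539) = -1/282539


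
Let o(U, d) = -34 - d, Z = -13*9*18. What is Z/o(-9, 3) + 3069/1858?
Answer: 4026501/68746 ≈ 58.571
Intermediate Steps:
Z = -2106 (Z = -117*18 = -2106)
Z/o(-9, 3) + 3069/1858 = -2106/(-34 - 1*3) + 3069/1858 = -2106/(-34 - 3) + 3069*(1/1858) = -2106/(-37) + 3069/1858 = -2106*(-1/37) + 3069/1858 = 2106/37 + 3069/1858 = 4026501/68746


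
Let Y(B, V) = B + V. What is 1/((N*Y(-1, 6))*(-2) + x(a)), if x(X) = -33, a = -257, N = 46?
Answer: -1/493 ≈ -0.0020284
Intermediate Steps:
1/((N*Y(-1, 6))*(-2) + x(a)) = 1/((46*(-1 + 6))*(-2) - 33) = 1/((46*5)*(-2) - 33) = 1/(230*(-2) - 33) = 1/(-460 - 33) = 1/(-493) = -1/493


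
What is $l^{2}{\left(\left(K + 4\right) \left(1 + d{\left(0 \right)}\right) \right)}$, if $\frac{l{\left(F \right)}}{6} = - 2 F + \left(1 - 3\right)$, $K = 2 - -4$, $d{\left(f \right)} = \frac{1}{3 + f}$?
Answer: $29584$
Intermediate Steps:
$K = 6$ ($K = 2 + 4 = 6$)
$l{\left(F \right)} = -12 - 12 F$ ($l{\left(F \right)} = 6 \left(- 2 F + \left(1 - 3\right)\right) = 6 \left(- 2 F - 2\right) = 6 \left(-2 - 2 F\right) = -12 - 12 F$)
$l^{2}{\left(\left(K + 4\right) \left(1 + d{\left(0 \right)}\right) \right)} = \left(-12 - 12 \left(6 + 4\right) \left(1 + \frac{1}{3 + 0}\right)\right)^{2} = \left(-12 - 12 \cdot 10 \left(1 + \frac{1}{3}\right)\right)^{2} = \left(-12 - 12 \cdot 10 \cdot \frac{4}{3}\right)^{2} = \left(-12 - 160\right)^{2} = \left(-172\right)^{2} = 29584$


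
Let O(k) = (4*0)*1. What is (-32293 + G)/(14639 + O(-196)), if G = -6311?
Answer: -38604/14639 ≈ -2.6371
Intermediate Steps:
O(k) = 0 (O(k) = 0*1 = 0)
(-32293 + G)/(14639 + O(-196)) = (-32293 - 6311)/(14639 + 0) = -38604/14639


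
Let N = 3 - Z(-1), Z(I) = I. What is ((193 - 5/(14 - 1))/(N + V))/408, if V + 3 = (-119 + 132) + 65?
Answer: 313/52377 ≈ 0.0059759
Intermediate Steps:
N = 4 (N = 3 - 1*(-1) = 3 + 1 = 4)
V = 75 (V = -3 + ((-119 + 132) + 65) = -3 + (13 + 65) = -3 + 78 = 75)
((193 - 5/(14 - 1))/(N + V))/408 = ((193 - 5/(14 - 1))/(4 + 75))/408 = ((193 - 5/13)/79)*(1/408) = ((193 + (1/13)*(-5))*(1/79))*(1/408) = ((193 - 5/13)*(1/79))*(1/408) = ((2504/13)*(1/79))*(1/408) = (2504/1027)*(1/408) = 313/52377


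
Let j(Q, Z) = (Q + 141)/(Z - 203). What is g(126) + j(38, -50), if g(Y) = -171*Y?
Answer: -5451317/253 ≈ -21547.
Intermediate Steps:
j(Q, Z) = (141 + Q)/(-203 + Z)
g(126) + j(38, -50) = -171*126 + (141 + 38)/(-203 - 50) = -21546 + 179/(-253) = -21546 - 1/253*179 = -21546 - 179/253 = -5451317/253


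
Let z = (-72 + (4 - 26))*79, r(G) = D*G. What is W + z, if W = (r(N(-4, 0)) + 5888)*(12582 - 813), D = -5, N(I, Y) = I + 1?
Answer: 69464981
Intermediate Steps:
N(I, Y) = 1 + I
r(G) = -5*G
W = 69472407 (W = (-5*(1 - 4) + 5888)*(12582 - 813) = (-5*(-3) + 5888)*11769 = (15 + 5888)*11769 = 5903*11769 = 69472407)
z = -7426 (z = (-72 - 22)*79 = -94*79 = -7426)
W + z = 69472407 - 7426 = 69464981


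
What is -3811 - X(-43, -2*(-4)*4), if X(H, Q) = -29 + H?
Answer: -3739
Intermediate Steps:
-3811 - X(-43, -2*(-4)*4) = -3811 - (-29 - 43) = -3811 - 1*(-72) = -3811 + 72 = -3739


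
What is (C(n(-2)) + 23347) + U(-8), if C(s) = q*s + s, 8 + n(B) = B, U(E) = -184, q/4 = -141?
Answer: 28793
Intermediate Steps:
q = -564 (q = 4*(-141) = -564)
n(B) = -8 + B
C(s) = -563*s (C(s) = -564*s + s = -563*s)
(C(n(-2)) + 23347) + U(-8) = (-563*(-8 - 2) + 23347) - 184 = (-563*(-10) + 23347) - 184 = (5630 + 23347) - 184 = 28977 - 184 = 28793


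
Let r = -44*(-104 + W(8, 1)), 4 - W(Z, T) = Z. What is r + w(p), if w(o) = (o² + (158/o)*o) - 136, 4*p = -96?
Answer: 5350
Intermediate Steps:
W(Z, T) = 4 - Z
p = -24 (p = (¼)*(-96) = -24)
r = 4752 (r = -44*(-104 + (4 - 1*8)) = -44*(-104 + (4 - 8)) = -44*(-104 - 4) = -44*(-108) = 4752)
w(o) = 22 + o² (w(o) = (o² + 158) - 136 = (158 + o²) - 136 = 22 + o²)
r + w(p) = 4752 + (22 + (-24)²) = 4752 + (22 + 576) = 4752 + 598 = 5350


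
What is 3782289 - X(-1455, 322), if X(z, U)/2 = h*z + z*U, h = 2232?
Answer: 11214429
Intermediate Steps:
X(z, U) = 4464*z + 2*U*z (X(z, U) = 2*(2232*z + z*U) = 2*(2232*z + U*z) = 4464*z + 2*U*z)
3782289 - X(-1455, 322) = 3782289 - 2*(-1455)*(2232 + 322) = 3782289 - 2*(-1455)*2554 = 3782289 - 1*(-7432140) = 3782289 + 7432140 = 11214429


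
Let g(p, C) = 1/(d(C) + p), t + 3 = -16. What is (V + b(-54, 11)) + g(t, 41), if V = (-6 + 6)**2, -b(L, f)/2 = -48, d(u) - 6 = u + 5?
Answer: 3169/33 ≈ 96.030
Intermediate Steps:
t = -19 (t = -3 - 16 = -19)
d(u) = 11 + u (d(u) = 6 + (u + 5) = 6 + (5 + u) = 11 + u)
b(L, f) = 96 (b(L, f) = -2*(-48) = 96)
g(p, C) = 1/(11 + C + p) (g(p, C) = 1/((11 + C) + p) = 1/(11 + C + p))
V = 0 (V = 0**2 = 0)
(V + b(-54, 11)) + g(t, 41) = (0 + 96) + 1/(11 + 41 - 19) = 96 + 1/33 = 3169/33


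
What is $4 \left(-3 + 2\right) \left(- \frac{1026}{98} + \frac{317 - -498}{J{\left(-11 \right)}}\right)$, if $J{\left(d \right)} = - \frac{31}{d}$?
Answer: $- \frac{1693528}{1519} \approx -1114.9$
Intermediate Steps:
$4 \left(-3 + 2\right) \left(- \frac{1026}{98} + \frac{317 - -498}{J{\left(-11 \right)}}\right) = 4 \left(-3 + 2\right) \left(- \frac{1026}{98} + \frac{317 - -498}{\left(-31\right) \frac{1}{-11}}\right) = 4 \left(-1\right) \left(\left(-1026\right) \frac{1}{98} + \frac{317 + 498}{\left(-31\right) \left(- \frac{1}{11}\right)}\right) = - 4 \left(- \frac{513}{49} + \frac{815}{\frac{31}{11}}\right) = - 4 \left(- \frac{513}{49} + 815 \cdot \frac{11}{31}\right) = - 4 \left(- \frac{513}{49} + \frac{8965}{31}\right) = \left(-4\right) \frac{423382}{1519} = - \frac{1693528}{1519}$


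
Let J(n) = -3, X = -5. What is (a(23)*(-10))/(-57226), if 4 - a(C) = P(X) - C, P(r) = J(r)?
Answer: 150/28613 ≈ 0.0052424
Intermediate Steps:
P(r) = -3
a(C) = 7 + C (a(C) = 4 - (-3 - C) = 4 + (3 + C) = 7 + C)
(a(23)*(-10))/(-57226) = ((7 + 23)*(-10))/(-57226) = (30*(-10))*(-1/57226) = -300*(-1/57226) = 150/28613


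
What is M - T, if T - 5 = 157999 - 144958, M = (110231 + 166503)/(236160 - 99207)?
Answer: -1786412104/136953 ≈ -13044.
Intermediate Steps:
M = 276734/136953 ≈ 2.0206
T = 13046 (T = 5 + (157999 - 144958) = 5 + 13041 = 13046)
M - T = 276734/136953 - 1*13046 = 276734/136953 - 13046 = -1786412104/136953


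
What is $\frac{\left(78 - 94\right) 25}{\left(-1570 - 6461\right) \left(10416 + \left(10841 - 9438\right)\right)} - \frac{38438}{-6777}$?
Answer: $\frac{1216158582394}{214420640751} \approx 5.6718$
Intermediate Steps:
$\frac{\left(78 - 94\right) 25}{\left(-1570 - 6461\right) \left(10416 + \left(10841 - 9438\right)\right)} - \frac{38438}{-6777} = \frac{\left(-16\right) 25}{\left(-8031\right) \left(10416 + 1403\right)} - - \frac{38438}{6777} = - \frac{400}{\left(-8031\right) 11819} + \frac{38438}{6777} = - \frac{400}{-94918389} + \frac{38438}{6777} = \left(-400\right) \left(- \frac{1}{94918389}\right) + \frac{38438}{6777} = \frac{400}{94918389} + \frac{38438}{6777} = \frac{1216158582394}{214420640751}$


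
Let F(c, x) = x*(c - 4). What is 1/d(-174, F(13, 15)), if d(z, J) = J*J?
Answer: 1/18225 ≈ 5.4870e-5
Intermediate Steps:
F(c, x) = x*(-4 + c)
d(z, J) = J**2
1/d(-174, F(13, 15)) = 1/((15*(-4 + 13))**2) = 1/((15*9)**2) = 1/(135**2) = 1/18225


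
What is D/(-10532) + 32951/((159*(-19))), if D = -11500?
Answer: -78074608/7954293 ≈ -9.8154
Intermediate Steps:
D/(-10532) + 32951/((159*(-19))) = -11500/(-10532) + 32951/((159*(-19))) = -11500*(-1/10532) + 32951/(-3021) = 2875/2633 + 32951*(-1/3021) = 2875/2633 - 32951/3021 = -78074608/7954293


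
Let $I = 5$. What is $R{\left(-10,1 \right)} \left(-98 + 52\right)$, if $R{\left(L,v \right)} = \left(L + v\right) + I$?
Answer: $184$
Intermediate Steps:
$R{\left(L,v \right)} = 5 + L + v$ ($R{\left(L,v \right)} = \left(L + v\right) + 5 = 5 + L + v$)
$R{\left(-10,1 \right)} \left(-98 + 52\right) = \left(5 - 10 + 1\right) \left(-98 + 52\right) = \left(-4\right) \left(-46\right) = 184$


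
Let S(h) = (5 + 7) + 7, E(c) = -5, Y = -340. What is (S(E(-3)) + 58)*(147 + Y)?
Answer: -14861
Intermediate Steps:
S(h) = 19 (S(h) = 12 + 7 = 19)
(S(E(-3)) + 58)*(147 + Y) = (19 + 58)*(147 - 340) = 77*(-193) = -14861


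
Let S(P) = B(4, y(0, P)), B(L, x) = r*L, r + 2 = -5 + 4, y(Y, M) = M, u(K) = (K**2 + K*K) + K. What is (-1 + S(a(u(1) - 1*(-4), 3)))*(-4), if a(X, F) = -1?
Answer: 52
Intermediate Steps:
u(K) = K + 2*K**2 (u(K) = (K**2 + K**2) + K = 2*K**2 + K = K + 2*K**2)
r = -3 (r = -2 + (-5 + 4) = -2 - 1 = -3)
B(L, x) = -3*L
S(P) = -12 (S(P) = -3*4 = -12)
(-1 + S(a(u(1) - 1*(-4), 3)))*(-4) = (-1 - 12)*(-4) = -13*(-4) = 52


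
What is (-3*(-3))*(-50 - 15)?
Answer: -585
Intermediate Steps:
(-3*(-3))*(-50 - 15) = 9*(-65) = -585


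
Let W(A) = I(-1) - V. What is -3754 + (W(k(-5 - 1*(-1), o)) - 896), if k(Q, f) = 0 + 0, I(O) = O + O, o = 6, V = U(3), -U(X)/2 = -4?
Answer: -4660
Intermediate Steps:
U(X) = 8 (U(X) = -2*(-4) = 8)
V = 8
I(O) = 2*O
k(Q, f) = 0
W(A) = -10 (W(A) = 2*(-1) - 1*8 = -2 - 8 = -10)
-3754 + (W(k(-5 - 1*(-1), o)) - 896) = -3754 + (-10 - 896) = -3754 - 906 = -4660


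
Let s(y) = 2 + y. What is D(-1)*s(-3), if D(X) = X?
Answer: 1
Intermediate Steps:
D(-1)*s(-3) = -(2 - 3) = -1*(-1) = 1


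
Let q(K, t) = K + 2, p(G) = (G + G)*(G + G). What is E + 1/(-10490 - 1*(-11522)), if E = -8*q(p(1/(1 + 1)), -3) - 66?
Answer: -92879/1032 ≈ -89.999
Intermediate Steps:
p(G) = 4*G² (p(G) = (2*G)*(2*G) = 4*G²)
q(K, t) = 2 + K
E = -90 (E = -8*(2 + 4*(1/(1 + 1))²) - 66 = -8*(2 + 4*(1/2)²) - 66 = -8*(2 + 4*(½)²) - 66 = -8*(2 + 4*(¼)) - 66 = -8*(2 + 1) - 66 = -8*3 - 66 = -24 - 66 = -90)
E + 1/(-10490 - 1*(-11522)) = -90 + 1/(-10490 - 1*(-11522)) = -90 + 1/(-10490 + 11522) = -90 + 1/1032 = -92879/1032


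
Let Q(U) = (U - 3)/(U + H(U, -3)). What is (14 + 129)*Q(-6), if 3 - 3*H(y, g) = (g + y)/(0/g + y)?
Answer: 234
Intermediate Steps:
H(y, g) = 1 - (g + y)/(3*y) (H(y, g) = 1 - (g + y)/(3*(0/g + y)) = 1 - (g + y)/(3*(0 + y)) = 1 - (g + y)/(3*y))
Q(U) = (-3 + U)/(U + (3 + 2*U)/(3*U)) (Q(U) = (U - 3)/(U + (-1*(-3) + 2*U)/(3*U)) = (-3 + U)/(U + (3 + 2*U)/(3*U)))
(14 + 129)*Q(-6) = (14 + 129)*(3*(-6)*(-3 - 6)/(3 + 2*(-6) + 3*(-6)²)) = 143*(3*(-6)*(-9)/(3 - 12 + 3*36)) = 143*(3*(-6)*(-9)/(3 - 12 + 108)) = 143*(3*(-6)*(-9)/99) = 143*(3*(-6)*(1/99)*(-9)) = 143*(18/11) = 234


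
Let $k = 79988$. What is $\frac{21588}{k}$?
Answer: $\frac{5397}{19997} \approx 0.26989$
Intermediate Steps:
$\frac{21588}{k} = \frac{21588}{79988} = 21588 \cdot \frac{1}{79988} = \frac{5397}{19997}$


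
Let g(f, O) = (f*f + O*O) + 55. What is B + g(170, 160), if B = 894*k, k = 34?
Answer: 84951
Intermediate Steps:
B = 30396 (B = 894*34 = 30396)
g(f, O) = 55 + O² + f² (g(f, O) = (f² + O²) + 55 = (O² + f²) + 55 = 55 + O² + f²)
B + g(170, 160) = 30396 + (55 + 160² + 170²) = 30396 + (55 + 25600 + 28900) = 30396 + 54555 = 84951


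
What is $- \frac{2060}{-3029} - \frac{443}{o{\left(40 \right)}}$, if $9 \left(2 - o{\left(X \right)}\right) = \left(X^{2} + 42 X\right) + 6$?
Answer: $\frac{18808703}{9898772} \approx 1.9001$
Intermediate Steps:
$o{\left(X \right)} = \frac{4}{3} - \frac{14 X}{3} - \frac{X^{2}}{9}$ ($o{\left(X \right)} = 2 - \frac{\left(X^{2} + 42 X\right) + 6}{9} = 2 - \frac{6 + X^{2} + 42 X}{9} = 2 - \left(\frac{2}{3} + \frac{X^{2}}{9} + \frac{14 X}{3}\right) = \frac{4}{3} - \frac{14 X}{3} - \frac{X^{2}}{9}$)
$- \frac{2060}{-3029} - \frac{443}{o{\left(40 \right)}} = - \frac{2060}{-3029} - \frac{443}{\frac{4}{3} - \frac{560}{3} - \frac{40^{2}}{9}} = \left(-2060\right) \left(- \frac{1}{3029}\right) - \frac{443}{\frac{4}{3} - \frac{560}{3} - \frac{1600}{9}} = \frac{2060}{3029} - \frac{443}{\frac{4}{3} - \frac{560}{3} - \frac{1600}{9}} = \frac{2060}{3029} - \frac{443}{- \frac{3268}{9}} = \frac{2060}{3029} - - \frac{3987}{3268} = \frac{2060}{3029} + \frac{3987}{3268} = \frac{18808703}{9898772}$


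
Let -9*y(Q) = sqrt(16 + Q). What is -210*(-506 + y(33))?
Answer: 319270/3 ≈ 1.0642e+5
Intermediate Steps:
y(Q) = -sqrt(16 + Q)/9
-210*(-506 + y(33)) = -210*(-506 - sqrt(16 + 33)/9) = -210*(-506 - sqrt(49)/9) = -210*(-506 - 1/9*7) = -210*(-506 - 7/9) = -210*(-4561/9) = 319270/3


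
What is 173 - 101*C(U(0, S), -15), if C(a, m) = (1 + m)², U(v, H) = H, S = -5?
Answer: -19623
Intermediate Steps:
173 - 101*C(U(0, S), -15) = 173 - 101*(1 - 15)² = 173 - 101*(-14)² = 173 - 101*196 = 173 - 19796 = -19623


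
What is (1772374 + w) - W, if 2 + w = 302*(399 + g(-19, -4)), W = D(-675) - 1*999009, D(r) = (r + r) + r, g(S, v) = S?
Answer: 2888166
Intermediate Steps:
D(r) = 3*r (D(r) = 2*r + r = 3*r)
W = -1001034 (W = 3*(-675) - 1*999009 = -2025 - 999009 = -1001034)
w = 114758 (w = -2 + 302*(399 - 19) = -2 + 302*380 = -2 + 114760 = 114758)
(1772374 + w) - W = (1772374 + 114758) - 1*(-1001034) = 1887132 + 1001034 = 2888166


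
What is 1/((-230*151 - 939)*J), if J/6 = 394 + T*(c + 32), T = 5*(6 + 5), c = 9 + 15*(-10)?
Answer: 1/1198692414 ≈ 8.3424e-10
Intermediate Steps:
c = -141 (c = 9 - 150 = -141)
T = 55 (T = 5*11 = 55)
J = -33606 (J = 6*(394 + 55*(-141 + 32)) = 6*(394 + 55*(-109)) = 6*(394 - 5995) = 6*(-5601) = -33606)
1/((-230*151 - 939)*J) = 1/(-230*151 - 939*(-33606)) = -1/33606/(-34730 - 939) = -1/33606/(-35669) = -1/35669*(-1/33606) = 1/1198692414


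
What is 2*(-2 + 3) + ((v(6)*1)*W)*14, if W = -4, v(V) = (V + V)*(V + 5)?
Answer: -7390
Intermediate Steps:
v(V) = 2*V*(5 + V) (v(V) = (2*V)*(5 + V) = 2*V*(5 + V))
2*(-2 + 3) + ((v(6)*1)*W)*14 = 2*(-2 + 3) + (((2*6*(5 + 6))*1)*(-4))*14 = 2*1 + (((2*6*11)*1)*(-4))*14 = 2 + ((132*1)*(-4))*14 = 2 + (132*(-4))*14 = 2 - 528*14 = 2 - 7392 = -7390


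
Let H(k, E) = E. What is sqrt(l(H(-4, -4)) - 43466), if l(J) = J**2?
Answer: 5*I*sqrt(1738) ≈ 208.45*I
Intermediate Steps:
sqrt(l(H(-4, -4)) - 43466) = sqrt((-4)**2 - 43466) = sqrt(16 - 43466) = sqrt(-43450) = 5*I*sqrt(1738)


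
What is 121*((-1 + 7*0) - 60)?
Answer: -7381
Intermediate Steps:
121*((-1 + 7*0) - 60) = 121*((-1 + 0) - 60) = 121*(-1 - 60) = 121*(-61) = -7381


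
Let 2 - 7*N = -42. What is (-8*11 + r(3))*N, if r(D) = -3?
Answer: -572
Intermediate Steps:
N = 44/7 (N = 2/7 - 1/7*(-42) = 2/7 + 6 = 44/7 ≈ 6.2857)
(-8*11 + r(3))*N = (-8*11 - 3)*(44/7) = (-88 - 3)*(44/7) = -91*44/7 = -572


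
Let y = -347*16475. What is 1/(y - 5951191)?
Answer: -1/11668016 ≈ -8.5704e-8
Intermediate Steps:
y = -5716825
1/(y - 5951191) = 1/(-5716825 - 5951191) = 1/(-11668016) = -1/11668016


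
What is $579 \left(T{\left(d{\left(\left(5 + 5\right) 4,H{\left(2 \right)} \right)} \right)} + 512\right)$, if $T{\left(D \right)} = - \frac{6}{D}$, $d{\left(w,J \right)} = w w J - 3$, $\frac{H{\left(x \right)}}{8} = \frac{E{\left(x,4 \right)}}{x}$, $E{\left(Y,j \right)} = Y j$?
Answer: $\frac{15177244782}{51197} \approx 2.9645 \cdot 10^{5}$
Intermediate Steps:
$H{\left(x \right)} = 32$ ($H{\left(x \right)} = 8 \frac{x 4}{x} = 8 \frac{4 x}{x} = 8 \cdot 4 = 32$)
$d{\left(w,J \right)} = -3 + J w^{2}$ ($d{\left(w,J \right)} = w^{2} J - 3 = J w^{2} - 3 = -3 + J w^{2}$)
$579 \left(T{\left(d{\left(\left(5 + 5\right) 4,H{\left(2 \right)} \right)} \right)} + 512\right) = 579 \left(- \frac{6}{-3 + 32 \left(\left(5 + 5\right) 4\right)^{2}} + 512\right) = 579 \left(- \frac{6}{-3 + 32 \left(10 \cdot 4\right)^{2}} + 512\right) = 579 \left(- \frac{6}{-3 + 32 \cdot 40^{2}} + 512\right) = 579 \left(- \frac{6}{-3 + 32 \cdot 1600} + 512\right) = 579 \left(- \frac{6}{-3 + 51200} + 512\right) = 579 \left(- \frac{6}{51197} + 512\right) = 579 \cdot \frac{26212858}{51197} = \frac{15177244782}{51197}$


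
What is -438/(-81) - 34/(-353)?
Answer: 52456/9531 ≈ 5.5037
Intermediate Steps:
-438/(-81) - 34/(-353) = -438*(-1/81) - 34*(-1/353) = 146/27 + 34/353 = 52456/9531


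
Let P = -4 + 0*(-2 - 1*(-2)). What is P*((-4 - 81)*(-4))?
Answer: -1360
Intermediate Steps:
P = -4 (P = -4 + 0*(-2 + 2) = -4 + 0*0 = -4 + 0 = -4)
P*((-4 - 81)*(-4)) = -4*(-4 - 81)*(-4) = -(-340)*(-4) = -4*340 = -1360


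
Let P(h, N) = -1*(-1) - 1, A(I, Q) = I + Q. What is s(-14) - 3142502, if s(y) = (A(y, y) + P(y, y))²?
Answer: -3141718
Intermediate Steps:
P(h, N) = 0 (P(h, N) = 1 - 1 = 0)
s(y) = 4*y² (s(y) = ((y + y) + 0)² = (2*y + 0)² = (2*y)² = 4*y²)
s(-14) - 3142502 = 4*(-14)² - 3142502 = 4*196 - 3142502 = 784 - 3142502 = -3141718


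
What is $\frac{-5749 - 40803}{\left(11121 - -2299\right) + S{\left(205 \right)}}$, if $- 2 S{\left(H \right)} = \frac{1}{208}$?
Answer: $- \frac{19365632}{5582719} \approx -3.4689$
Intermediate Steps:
$S{\left(H \right)} = - \frac{1}{416}$ ($S{\left(H \right)} = - \frac{1}{2 \cdot 208} = \left(- \frac{1}{2}\right) \frac{1}{208} = - \frac{1}{416}$)
$\frac{-5749 - 40803}{\left(11121 - -2299\right) + S{\left(205 \right)}} = \frac{-5749 - 40803}{\left(11121 - -2299\right) - \frac{1}{416}} = - \frac{46552}{\left(11121 + 2299\right) - \frac{1}{416}} = - \frac{46552}{13420 - \frac{1}{416}} = - \frac{46552}{\frac{5582719}{416}} = \left(-46552\right) \frac{416}{5582719} = - \frac{19365632}{5582719}$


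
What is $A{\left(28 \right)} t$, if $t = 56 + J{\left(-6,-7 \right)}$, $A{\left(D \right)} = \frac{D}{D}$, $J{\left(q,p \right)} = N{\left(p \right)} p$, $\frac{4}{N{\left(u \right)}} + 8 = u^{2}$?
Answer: $\frac{2268}{41} \approx 55.317$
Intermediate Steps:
$N{\left(u \right)} = \frac{4}{-8 + u^{2}}$
$J{\left(q,p \right)} = \frac{4 p}{-8 + p^{2}}$ ($J{\left(q,p \right)} = \frac{4}{-8 + p^{2}} p = \frac{4 p}{-8 + p^{2}}$)
$A{\left(D \right)} = 1$
$t = \frac{2268}{41}$ ($t = 56 + 4 \left(-7\right) \frac{1}{-8 + \left(-7\right)^{2}} = 56 + 4 \left(-7\right) \frac{1}{-8 + 49} = 56 + 4 \left(-7\right) \frac{1}{41} = 56 - \frac{28}{41} = \frac{2268}{41} \approx 55.317$)
$A{\left(28 \right)} t = 1 \cdot \frac{2268}{41} = \frac{2268}{41}$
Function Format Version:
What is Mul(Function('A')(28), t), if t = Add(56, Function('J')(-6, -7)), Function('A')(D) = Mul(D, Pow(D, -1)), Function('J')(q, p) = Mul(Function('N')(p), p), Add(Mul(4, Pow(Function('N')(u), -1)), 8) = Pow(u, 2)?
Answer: Rational(2268, 41) ≈ 55.317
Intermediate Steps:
Function('N')(u) = Mul(4, Pow(Add(-8, Pow(u, 2)), -1))
Function('J')(q, p) = Mul(4, p, Pow(Add(-8, Pow(p, 2)), -1)) (Function('J')(q, p) = Mul(Mul(4, Pow(Add(-8, Pow(p, 2)), -1)), p) = Mul(4, p, Pow(Add(-8, Pow(p, 2)), -1)))
Function('A')(D) = 1
t = Rational(2268, 41) (t = Add(56, Mul(4, -7, Pow(Add(-8, Pow(-7, 2)), -1))) = Add(56, Mul(4, -7, Pow(Add(-8, 49), -1))) = Add(56, Mul(4, -7, Pow(41, -1))) = Add(56, Mul(4, -7, Rational(1, 41))) = Add(56, Rational(-28, 41)) = Rational(2268, 41) ≈ 55.317)
Mul(Function('A')(28), t) = Mul(1, Rational(2268, 41)) = Rational(2268, 41)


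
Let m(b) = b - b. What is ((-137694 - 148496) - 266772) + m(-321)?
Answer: -552962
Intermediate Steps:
m(b) = 0
((-137694 - 148496) - 266772) + m(-321) = ((-137694 - 148496) - 266772) + 0 = (-286190 - 266772) + 0 = -552962 + 0 = -552962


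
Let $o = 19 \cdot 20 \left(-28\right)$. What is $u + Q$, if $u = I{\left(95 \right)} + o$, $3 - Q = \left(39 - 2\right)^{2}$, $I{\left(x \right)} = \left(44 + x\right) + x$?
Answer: $-11772$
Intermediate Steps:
$I{\left(x \right)} = 44 + 2 x$
$o = -10640$ ($o = 380 \left(-28\right) = -10640$)
$Q = -1366$ ($Q = 3 - \left(39 - 2\right)^{2} = 3 - 37^{2} = 3 - 1369 = -1366$)
$u = -10406$ ($u = \left(44 + 2 \cdot 95\right) - 10640 = \left(44 + 190\right) - 10640 = 234 - 10640 = -10406$)
$u + Q = -10406 - 1366 = -11772$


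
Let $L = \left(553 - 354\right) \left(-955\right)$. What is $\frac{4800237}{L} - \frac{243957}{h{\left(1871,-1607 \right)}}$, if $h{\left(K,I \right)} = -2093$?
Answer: $\frac{5187987432}{56823455} \approx 91.3$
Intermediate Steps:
$L = -190045$ ($L = 199 \left(-955\right) = -190045$)
$\frac{4800237}{L} - \frac{243957}{h{\left(1871,-1607 \right)}} = \frac{4800237}{-190045} - \frac{243957}{-2093} = 4800237 \left(- \frac{1}{190045}\right) - - \frac{34851}{299} = - \frac{4800237}{190045} + \frac{34851}{299} = \frac{5187987432}{56823455}$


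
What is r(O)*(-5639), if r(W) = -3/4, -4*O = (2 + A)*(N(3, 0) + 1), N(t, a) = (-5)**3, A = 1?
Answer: 16917/4 ≈ 4229.3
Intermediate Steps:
N(t, a) = -125
O = 93 (O = -(2 + 1)*(-125 + 1)/4 = -3*(-124)/4 = -1/4*(-372) = 93)
r(W) = -3/4 (r(W) = -3*1/4 = -3/4)
r(O)*(-5639) = -3/4*(-5639) = 16917/4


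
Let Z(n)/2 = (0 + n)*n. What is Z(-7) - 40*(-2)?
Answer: 178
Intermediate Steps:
Z(n) = 2*n**2 (Z(n) = 2*((0 + n)*n) = 2*(n*n) = 2*n**2)
Z(-7) - 40*(-2) = 2*(-7)**2 - 40*(-2) = 2*49 + 80 = 98 + 80 = 178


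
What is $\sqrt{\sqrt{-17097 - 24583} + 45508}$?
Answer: $2 \sqrt{11377 + i \sqrt{2605}} \approx 213.33 + 0.47851 i$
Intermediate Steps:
$\sqrt{\sqrt{-17097 - 24583} + 45508} = \sqrt{\sqrt{-41680} + 45508} = \sqrt{4 i \sqrt{2605} + 45508} = \sqrt{45508 + 4 i \sqrt{2605}}$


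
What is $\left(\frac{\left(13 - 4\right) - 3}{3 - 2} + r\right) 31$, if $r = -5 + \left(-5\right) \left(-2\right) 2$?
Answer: $651$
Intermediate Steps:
$r = 15$ ($r = -5 + 10 \cdot 2 = -5 + 20 = 15$)
$\left(\frac{\left(13 - 4\right) - 3}{3 - 2} + r\right) 31 = \left(\frac{\left(13 - 4\right) - 3}{3 - 2} + 15\right) 31 = \left(\frac{9 - 3}{1} + 15\right) 31 = \left(6 \cdot 1 + 15\right) 31 = \left(6 + 15\right) 31 = 21 \cdot 31 = 651$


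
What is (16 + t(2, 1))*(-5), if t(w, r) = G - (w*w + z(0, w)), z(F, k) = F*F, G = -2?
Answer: -50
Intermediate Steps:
z(F, k) = F²
t(w, r) = -2 - w² (t(w, r) = -2 - (w*w + 0²) = -2 - (w² + 0) = -2 - w²)
(16 + t(2, 1))*(-5) = (16 + (-2 - 1*2²))*(-5) = (16 + (-2 - 1*4))*(-5) = (16 + (-2 - 4))*(-5) = (16 - 6)*(-5) = 10*(-5) = -50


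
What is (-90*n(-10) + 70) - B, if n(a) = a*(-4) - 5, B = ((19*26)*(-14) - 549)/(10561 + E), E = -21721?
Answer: -6876053/2232 ≈ -3080.7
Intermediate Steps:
B = 1493/2232 (B = ((19*26)*(-14) - 549)/(10561 - 21721) = (494*(-14) - 549)/(-11160) = (-6916 - 549)*(-1/11160) = -7465*(-1/11160) = 1493/2232 ≈ 0.66891)
n(a) = -5 - 4*a (n(a) = -4*a - 5 = -5 - 4*a)
(-90*n(-10) + 70) - B = (-90*(-5 - 4*(-10)) + 70) - 1*1493/2232 = (-90*(-5 + 40) + 70) - 1493/2232 = (-90*35 + 70) - 1493/2232 = (-3150 + 70) - 1493/2232 = -3080 - 1493/2232 = -6876053/2232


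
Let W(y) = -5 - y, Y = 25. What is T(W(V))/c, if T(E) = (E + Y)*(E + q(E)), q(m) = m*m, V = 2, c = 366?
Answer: 126/61 ≈ 2.0656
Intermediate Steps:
q(m) = m²
T(E) = (25 + E)*(E + E²) (T(E) = (E + 25)*(E + E²) = (25 + E)*(E + E²))
T(W(V))/c = ((-5 - 1*2)*(25 + (-5 - 1*2)² + 26*(-5 - 1*2)))/366 = ((-5 - 2)*(25 + (-5 - 2)² + 26*(-5 - 2)))*(1/366) = -7*(25 + (-7)² + 26*(-7))*(1/366) = -7*(25 + 49 - 182)*(1/366) = -7*(-108)*(1/366) = 756*(1/366) = 126/61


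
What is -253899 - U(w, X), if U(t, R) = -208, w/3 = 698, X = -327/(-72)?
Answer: -253691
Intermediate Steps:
X = 109/24 (X = -327*(-1/72) = 109/24 ≈ 4.5417)
w = 2094 (w = 3*698 = 2094)
-253899 - U(w, X) = -253899 - 1*(-208) = -253899 + 208 = -253691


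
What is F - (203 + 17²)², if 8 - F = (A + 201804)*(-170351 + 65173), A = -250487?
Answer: -5120622630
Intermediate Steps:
F = -5120380566 (F = 8 - (-250487 + 201804)*(-170351 + 65173) = 8 - (-48683)*(-105178) = 8 - 1*5120380574 = 8 - 5120380574 = -5120380566)
F - (203 + 17²)² = -5120380566 - (203 + 17²)² = -5120380566 - (203 + 289)² = -5120380566 - 1*492² = -5120380566 - 1*242064 = -5120380566 - 242064 = -5120622630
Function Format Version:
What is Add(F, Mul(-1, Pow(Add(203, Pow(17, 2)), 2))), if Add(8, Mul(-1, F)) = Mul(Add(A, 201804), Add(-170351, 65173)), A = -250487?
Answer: -5120622630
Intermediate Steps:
F = -5120380566 (F = Add(8, Mul(-1, Mul(Add(-250487, 201804), Add(-170351, 65173)))) = Add(8, Mul(-1, Mul(-48683, -105178))) = Add(8, Mul(-1, 5120380574)) = Add(8, -5120380574) = -5120380566)
Add(F, Mul(-1, Pow(Add(203, Pow(17, 2)), 2))) = Add(-5120380566, Mul(-1, Pow(Add(203, Pow(17, 2)), 2))) = Add(-5120380566, Mul(-1, Pow(Add(203, 289), 2))) = Add(-5120380566, Mul(-1, Pow(492, 2))) = Add(-5120380566, Mul(-1, 242064)) = Add(-5120380566, -242064) = -5120622630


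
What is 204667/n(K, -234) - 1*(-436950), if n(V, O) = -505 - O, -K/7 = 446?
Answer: 118208783/271 ≈ 4.3620e+5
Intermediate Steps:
K = -3122 (K = -7*446 = -3122)
204667/n(K, -234) - 1*(-436950) = 204667/(-505 - 1*(-234)) - 1*(-436950) = 204667/(-505 + 234) + 436950 = 204667/(-271) + 436950 = 204667*(-1/271) + 436950 = -204667/271 + 436950 = 118208783/271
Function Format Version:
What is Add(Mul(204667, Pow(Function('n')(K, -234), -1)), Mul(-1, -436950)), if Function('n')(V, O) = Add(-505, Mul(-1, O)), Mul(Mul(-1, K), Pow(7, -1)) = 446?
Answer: Rational(118208783, 271) ≈ 4.3620e+5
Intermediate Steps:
K = -3122 (K = Mul(-7, 446) = -3122)
Add(Mul(204667, Pow(Function('n')(K, -234), -1)), Mul(-1, -436950)) = Add(Mul(204667, Pow(Add(-505, Mul(-1, -234)), -1)), Mul(-1, -436950)) = Add(Mul(204667, Pow(Add(-505, 234), -1)), 436950) = Add(Mul(204667, Pow(-271, -1)), 436950) = Add(Mul(204667, Rational(-1, 271)), 436950) = Add(Rational(-204667, 271), 436950) = Rational(118208783, 271)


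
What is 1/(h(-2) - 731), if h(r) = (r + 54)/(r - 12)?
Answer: -7/5143 ≈ -0.0013611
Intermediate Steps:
h(r) = (54 + r)/(-12 + r)
1/(h(-2) - 731) = 1/((54 - 2)/(-12 - 2) - 731) = 1/(52/(-14) - 731) = 1/(-1/14*52 - 731) = 1/(-26/7 - 731) = 1/(-5143/7) = -7/5143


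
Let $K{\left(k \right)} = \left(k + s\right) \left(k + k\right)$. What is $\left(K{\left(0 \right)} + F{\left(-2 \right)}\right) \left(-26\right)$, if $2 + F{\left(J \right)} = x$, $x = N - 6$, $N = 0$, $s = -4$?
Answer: $208$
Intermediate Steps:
$K{\left(k \right)} = 2 k \left(-4 + k\right)$ ($K{\left(k \right)} = \left(k - 4\right) \left(k + k\right) = \left(-4 + k\right) 2 k = 2 k \left(-4 + k\right)$)
$x = -6$ ($x = 0 - 6 = -6$)
$F{\left(J \right)} = -8$ ($F{\left(J \right)} = -2 - 6 = -8$)
$\left(K{\left(0 \right)} + F{\left(-2 \right)}\right) \left(-26\right) = \left(2 \cdot 0 \left(-4 + 0\right) - 8\right) \left(-26\right) = \left(2 \cdot 0 \left(-4\right) - 8\right) \left(-26\right) = \left(0 - 8\right) \left(-26\right) = \left(-8\right) \left(-26\right) = 208$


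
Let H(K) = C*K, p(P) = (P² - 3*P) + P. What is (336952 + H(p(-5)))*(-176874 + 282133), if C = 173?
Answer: 36104573813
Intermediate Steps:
p(P) = P² - 2*P
H(K) = 173*K
(336952 + H(p(-5)))*(-176874 + 282133) = (336952 + 173*(-5*(-2 - 5)))*(-176874 + 282133) = (336952 + 173*(-5*(-7)))*105259 = (336952 + 173*35)*105259 = (336952 + 6055)*105259 = 343007*105259 = 36104573813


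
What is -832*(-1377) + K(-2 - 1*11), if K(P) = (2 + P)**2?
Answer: 1145785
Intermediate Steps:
-832*(-1377) + K(-2 - 1*11) = -832*(-1377) + (2 + (-2 - 1*11))**2 = 1145664 + (2 + (-2 - 11))**2 = 1145664 + (2 - 13)**2 = 1145664 + (-11)**2 = 1145664 + 121 = 1145785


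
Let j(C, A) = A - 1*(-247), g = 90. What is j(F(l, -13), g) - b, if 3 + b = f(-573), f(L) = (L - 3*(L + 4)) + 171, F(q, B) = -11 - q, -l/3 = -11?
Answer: -965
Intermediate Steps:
l = 33 (l = -3*(-11) = 33)
f(L) = 159 - 2*L (f(L) = (L - 3*(4 + L)) + 171 = (L + (-12 - 3*L)) + 171 = (-12 - 2*L) + 171 = 159 - 2*L)
j(C, A) = 247 + A (j(C, A) = A + 247 = 247 + A)
b = 1302 (b = -3 + (159 - 2*(-573)) = -3 + (159 + 1146) = -3 + 1305 = 1302)
j(F(l, -13), g) - b = (247 + 90) - 1*1302 = 337 - 1302 = -965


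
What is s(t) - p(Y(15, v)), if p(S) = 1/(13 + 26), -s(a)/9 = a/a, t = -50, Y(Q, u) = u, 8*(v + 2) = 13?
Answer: -352/39 ≈ -9.0256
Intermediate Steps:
v = -3/8 (v = -2 + (1/8)*13 = -2 + 13/8 = -3/8 ≈ -0.37500)
s(a) = -9 (s(a) = -9*a/a = -9*1 = -9)
p(S) = 1/39
s(t) - p(Y(15, v)) = -9 - 1*1/39 = -9 - 1/39 = -352/39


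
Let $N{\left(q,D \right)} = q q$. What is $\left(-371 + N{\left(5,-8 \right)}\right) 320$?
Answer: $-110720$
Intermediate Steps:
$N{\left(q,D \right)} = q^{2}$
$\left(-371 + N{\left(5,-8 \right)}\right) 320 = \left(-371 + 5^{2}\right) 320 = \left(-371 + 25\right) 320 = \left(-346\right) 320 = -110720$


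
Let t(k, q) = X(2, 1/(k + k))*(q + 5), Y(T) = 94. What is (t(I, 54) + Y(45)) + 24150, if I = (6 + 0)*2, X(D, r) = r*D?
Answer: 290987/12 ≈ 24249.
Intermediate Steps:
X(D, r) = D*r
I = 12 (I = 6*2 = 12)
t(k, q) = (5 + q)/k (t(k, q) = (2/(k + k))*(q + 5) = (2/((2*k)))*(5 + q) = (2*(1/(2*k)))*(5 + q) = (5 + q)/k)
(t(I, 54) + Y(45)) + 24150 = ((5 + 54)/12 + 94) + 24150 = ((1/12)*59 + 94) + 24150 = (59/12 + 94) + 24150 = 1187/12 + 24150 = 290987/12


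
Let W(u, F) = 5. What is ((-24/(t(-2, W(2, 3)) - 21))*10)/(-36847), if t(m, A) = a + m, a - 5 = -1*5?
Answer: -240/847481 ≈ -0.00028319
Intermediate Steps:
a = 0 (a = 5 - 1*5 = 5 - 5 = 0)
t(m, A) = m (t(m, A) = 0 + m = m)
((-24/(t(-2, W(2, 3)) - 21))*10)/(-36847) = ((-24/(-2 - 21))*10)/(-36847) = ((-24/(-23))*10)*(-1/36847) = (-1/23*(-24)*10)*(-1/36847) = ((24/23)*10)*(-1/36847) = (240/23)*(-1/36847) = -240/847481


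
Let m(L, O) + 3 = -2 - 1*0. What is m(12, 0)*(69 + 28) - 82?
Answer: -567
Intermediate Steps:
m(L, O) = -5 (m(L, O) = -3 + (-2 - 1*0) = -3 + (-2 + 0) = -3 - 2 = -5)
m(12, 0)*(69 + 28) - 82 = -5*(69 + 28) - 82 = -5*97 - 82 = -485 - 82 = -567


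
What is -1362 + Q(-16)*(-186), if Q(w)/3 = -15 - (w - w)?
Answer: 7008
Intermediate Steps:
Q(w) = -45 (Q(w) = 3*(-15 - (w - w)) = 3*(-15 - 1*0) = 3*(-15 + 0) = 3*(-15) = -45)
-1362 + Q(-16)*(-186) = -1362 - 45*(-186) = -1362 + 8370 = 7008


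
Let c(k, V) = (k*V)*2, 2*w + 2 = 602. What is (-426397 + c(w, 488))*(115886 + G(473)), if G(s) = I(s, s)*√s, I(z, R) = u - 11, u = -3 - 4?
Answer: -15482021942 + 2404746*√473 ≈ -1.5430e+10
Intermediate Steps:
u = -7
I(z, R) = -18 (I(z, R) = -7 - 11 = -18)
G(s) = -18*√s
w = 300 (w = -1 + (½)*602 = -1 + 301 = 300)
c(k, V) = 2*V*k (c(k, V) = (V*k)*2 = 2*V*k)
(-426397 + c(w, 488))*(115886 + G(473)) = (-426397 + 2*488*300)*(115886 - 18*√473) = (-426397 + 292800)*(115886 - 18*√473) = -133597*(115886 - 18*√473) = -15482021942 + 2404746*√473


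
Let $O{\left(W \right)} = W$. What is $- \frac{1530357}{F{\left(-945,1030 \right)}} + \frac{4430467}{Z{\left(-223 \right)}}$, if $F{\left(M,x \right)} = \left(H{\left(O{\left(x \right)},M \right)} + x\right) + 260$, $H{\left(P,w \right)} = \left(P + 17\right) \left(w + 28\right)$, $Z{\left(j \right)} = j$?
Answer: $- \frac{1415876788064}{71271469} \approx -19866.0$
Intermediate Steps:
$H{\left(P,w \right)} = \left(17 + P\right) \left(28 + w\right)$
$F{\left(M,x \right)} = 736 + 17 M + 29 x + M x$ ($F{\left(M,x \right)} = \left(\left(476 + 17 M + 28 x + x M\right) + x\right) + 260 = \left(\left(476 + 17 M + 28 x + M x\right) + x\right) + 260 = \left(476 + 17 M + 29 x + M x\right) + 260 = 736 + 17 M + 29 x + M x$)
$- \frac{1530357}{F{\left(-945,1030 \right)}} + \frac{4430467}{Z{\left(-223 \right)}} = - \frac{1530357}{736 + 17 \left(-945\right) + 29 \cdot 1030 - 973350} + \frac{4430467}{-223} = - \frac{1530357}{736 - 16065 + 29870 - 973350} + 4430467 \left(- \frac{1}{223}\right) = - \frac{1530357}{-958809} - \frac{4430467}{223} = \left(-1530357\right) \left(- \frac{1}{958809}\right) - \frac{4430467}{223} = \frac{510119}{319603} - \frac{4430467}{223} = - \frac{1415876788064}{71271469}$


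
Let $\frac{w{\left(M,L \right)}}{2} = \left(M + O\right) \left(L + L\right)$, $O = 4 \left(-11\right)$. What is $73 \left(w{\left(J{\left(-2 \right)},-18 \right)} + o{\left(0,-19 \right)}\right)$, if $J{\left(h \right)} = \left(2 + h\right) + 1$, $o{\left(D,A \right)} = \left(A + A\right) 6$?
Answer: $209364$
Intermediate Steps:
$o{\left(D,A \right)} = 12 A$ ($o{\left(D,A \right)} = 2 A 6 = 12 A$)
$O = -44$
$J{\left(h \right)} = 3 + h$
$w{\left(M,L \right)} = 4 L \left(-44 + M\right)$ ($w{\left(M,L \right)} = 2 \left(M - 44\right) \left(L + L\right) = 2 \left(-44 + M\right) 2 L = 2 \cdot 2 L \left(-44 + M\right) = 4 L \left(-44 + M\right)$)
$73 \left(w{\left(J{\left(-2 \right)},-18 \right)} + o{\left(0,-19 \right)}\right) = 73 \left(4 \left(-18\right) \left(-44 + \left(3 - 2\right)\right) + 12 \left(-19\right)\right) = 73 \left(4 \left(-18\right) \left(-44 + 1\right) - 228\right) = 73 \left(4 \left(-18\right) \left(-43\right) - 228\right) = 73 \left(3096 - 228\right) = 73 \cdot 2868 = 209364$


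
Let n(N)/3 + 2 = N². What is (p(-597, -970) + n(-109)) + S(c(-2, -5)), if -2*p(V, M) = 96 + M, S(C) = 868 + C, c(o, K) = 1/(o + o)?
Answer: 147767/4 ≈ 36942.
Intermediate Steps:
c(o, K) = 1/(2*o)
p(V, M) = -48 - M/2 (p(V, M) = -(96 + M)/2 = -48 - M/2)
n(N) = -6 + 3*N²
(p(-597, -970) + n(-109)) + S(c(-2, -5)) = ((-48 - ½*(-970)) + (-6 + 3*(-109)²)) + (868 + (½)/(-2)) = ((-48 + 485) + (-6 + 3*11881)) + (868 + (½)*(-½)) = (437 + (-6 + 35643)) + (868 - ¼) = (437 + 35637) + 3471/4 = 36074 + 3471/4 = 147767/4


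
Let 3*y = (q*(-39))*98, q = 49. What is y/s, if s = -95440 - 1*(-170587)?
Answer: -62426/75147 ≈ -0.83072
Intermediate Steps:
y = -62426 (y = ((49*(-39))*98)/3 = (-1911*98)/3 = (⅓)*(-187278) = -62426)
s = 75147 (s = -95440 + 170587 = 75147)
y/s = -62426/75147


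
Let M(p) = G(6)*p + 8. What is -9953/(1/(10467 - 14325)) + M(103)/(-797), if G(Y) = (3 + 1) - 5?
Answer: 30603743273/797 ≈ 3.8399e+7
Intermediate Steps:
G(Y) = -1 (G(Y) = 4 - 5 = -1)
M(p) = 8 - p (M(p) = -p + 8 = 8 - p)
-9953/(1/(10467 - 14325)) + M(103)/(-797) = -9953/(1/(10467 - 14325)) + (8 - 1*103)/(-797) = -9953/(1/(-3858)) + (8 - 103)*(-1/797) = -9953/(-1/3858) - 95*(-1/797) = -9953*(-3858) + 95/797 = 38398674 + 95/797 = 30603743273/797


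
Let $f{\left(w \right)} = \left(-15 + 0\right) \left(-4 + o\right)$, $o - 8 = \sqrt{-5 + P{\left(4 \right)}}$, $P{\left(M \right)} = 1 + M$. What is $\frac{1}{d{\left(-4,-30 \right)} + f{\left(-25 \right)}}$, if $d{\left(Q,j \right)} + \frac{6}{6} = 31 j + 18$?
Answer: $- \frac{1}{973} \approx -0.0010277$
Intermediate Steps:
$o = 8$ ($o = 8 + \sqrt{-5 + \left(1 + 4\right)} = 8 + \sqrt{-5 + 5} = 8 + \sqrt{0} = 8 + 0 = 8$)
$d{\left(Q,j \right)} = 17 + 31 j$ ($d{\left(Q,j \right)} = -1 + \left(31 j + 18\right) = -1 + \left(18 + 31 j\right) = 17 + 31 j$)
$f{\left(w \right)} = -60$ ($f{\left(w \right)} = \left(-15 + 0\right) \left(-4 + 8\right) = \left(-15\right) 4 = -60$)
$\frac{1}{d{\left(-4,-30 \right)} + f{\left(-25 \right)}} = \frac{1}{\left(17 + 31 \left(-30\right)\right) - 60} = \frac{1}{\left(17 - 930\right) - 60} = \frac{1}{-913 - 60} = \frac{1}{-973} = - \frac{1}{973}$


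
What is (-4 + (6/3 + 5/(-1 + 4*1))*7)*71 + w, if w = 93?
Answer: 4894/3 ≈ 1631.3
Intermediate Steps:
(-4 + (6/3 + 5/(-1 + 4*1))*7)*71 + w = (-4 + (6/3 + 5/(-1 + 4*1))*7)*71 + 93 = (-4 + (6*(1/3) + 5/(-1 + 4))*7)*71 + 93 = (-4 + (2 + 5/3)*7)*71 + 93 = (-4 + (11/3)*7)*71 + 93 = (-4 + 77/3)*71 + 93 = (65/3)*71 + 93 = 4615/3 + 93 = 4894/3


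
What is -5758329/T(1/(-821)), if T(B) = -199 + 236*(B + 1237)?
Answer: -5378371/272483 ≈ -19.738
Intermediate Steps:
T(B) = 291733 + 236*B (T(B) = -199 + 236*(1237 + B) = -199 + (291932 + 236*B) = 291733 + 236*B)
-5758329/T(1/(-821)) = -5758329/(291733 + 236/(-821)) = -5758329/(291733 + 236*(-1/821)) = -5758329/(291733 - 236/821) = -5758329/239512557/821 = -5758329*821/239512557 = -5378371/272483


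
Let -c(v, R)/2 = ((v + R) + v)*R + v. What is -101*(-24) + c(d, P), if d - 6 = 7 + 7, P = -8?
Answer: 2896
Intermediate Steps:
d = 20 (d = 6 + (7 + 7) = 6 + 14 = 20)
c(v, R) = -2*v - 2*R*(R + 2*v) (c(v, R) = -2*(((v + R) + v)*R + v) = -2*(((R + v) + v)*R + v) = -2*((R + 2*v)*R + v) = -2*(R*(R + 2*v) + v) = -2*(v + R*(R + 2*v)) = -2*v - 2*R*(R + 2*v))
-101*(-24) + c(d, P) = -101*(-24) + (-2*20 - 2*(-8)² - 4*(-8)*20) = 2424 + (-40 - 2*64 + 640) = 2424 + (-40 - 128 + 640) = 2424 + 472 = 2896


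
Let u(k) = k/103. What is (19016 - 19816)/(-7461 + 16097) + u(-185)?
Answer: -420015/222377 ≈ -1.8888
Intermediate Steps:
u(k) = k/103 (u(k) = k*(1/103) = k/103)
(19016 - 19816)/(-7461 + 16097) + u(-185) = (19016 - 19816)/(-7461 + 16097) + (1/103)*(-185) = -800/8636 - 185/103 = -800*1/8636 - 185/103 = -200/2159 - 185/103 = -420015/222377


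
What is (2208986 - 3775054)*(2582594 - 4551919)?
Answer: 3084096864100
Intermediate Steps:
(2208986 - 3775054)*(2582594 - 4551919) = -1566068*(-1969325) = 3084096864100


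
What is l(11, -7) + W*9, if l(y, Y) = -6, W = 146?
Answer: 1308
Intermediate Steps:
l(11, -7) + W*9 = -6 + 146*9 = -6 + 1314 = 1308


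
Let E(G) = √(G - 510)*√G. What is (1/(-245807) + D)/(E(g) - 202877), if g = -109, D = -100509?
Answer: 2506120892376514/5058586343502003 - 12352907882*√67471/5058586343502003 ≈ 0.49478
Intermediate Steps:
E(G) = √G*√(-510 + G) (E(G) = √(-510 + G)*√G = √G*√(-510 + G))
(1/(-245807) + D)/(E(g) - 202877) = (1/(-245807) - 100509)/(√(-109)*√(-510 - 109) - 202877) = (-1/245807 - 100509)/((I*√109)*√(-619) - 202877) = -24705815764/(245807*((I*√109)*(I*√619) - 202877)) = -24705815764/(245807*(-√67471 - 202877)) = -24705815764/(245807*(-202877 - √67471))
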